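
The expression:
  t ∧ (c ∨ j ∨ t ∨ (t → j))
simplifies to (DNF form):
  t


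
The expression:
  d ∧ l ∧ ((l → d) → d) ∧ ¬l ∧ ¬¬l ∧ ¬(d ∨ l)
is never true.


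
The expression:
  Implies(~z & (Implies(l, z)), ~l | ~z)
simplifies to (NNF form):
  True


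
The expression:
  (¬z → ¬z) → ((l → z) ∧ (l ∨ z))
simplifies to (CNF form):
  z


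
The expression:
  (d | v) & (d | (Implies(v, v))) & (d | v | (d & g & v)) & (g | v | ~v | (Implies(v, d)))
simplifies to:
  d | v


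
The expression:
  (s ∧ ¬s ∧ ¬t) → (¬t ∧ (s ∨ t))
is always true.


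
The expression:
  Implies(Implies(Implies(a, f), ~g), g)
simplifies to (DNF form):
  g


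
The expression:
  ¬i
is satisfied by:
  {i: False}


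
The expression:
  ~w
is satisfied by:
  {w: False}


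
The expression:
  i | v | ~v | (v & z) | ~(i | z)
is always true.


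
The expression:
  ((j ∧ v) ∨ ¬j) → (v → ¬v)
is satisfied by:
  {v: False}


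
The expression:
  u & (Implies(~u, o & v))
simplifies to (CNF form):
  u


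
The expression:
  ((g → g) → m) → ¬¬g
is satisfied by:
  {g: True, m: False}
  {m: False, g: False}
  {m: True, g: True}


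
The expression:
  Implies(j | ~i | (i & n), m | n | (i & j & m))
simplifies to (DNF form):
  m | n | (i & ~j)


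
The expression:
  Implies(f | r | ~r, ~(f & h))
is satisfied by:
  {h: False, f: False}
  {f: True, h: False}
  {h: True, f: False}


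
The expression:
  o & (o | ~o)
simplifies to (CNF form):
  o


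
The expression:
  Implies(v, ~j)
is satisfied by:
  {v: False, j: False}
  {j: True, v: False}
  {v: True, j: False}


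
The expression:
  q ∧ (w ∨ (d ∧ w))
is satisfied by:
  {w: True, q: True}


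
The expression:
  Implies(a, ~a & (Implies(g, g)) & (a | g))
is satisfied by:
  {a: False}


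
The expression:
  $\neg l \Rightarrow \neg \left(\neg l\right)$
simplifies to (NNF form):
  $l$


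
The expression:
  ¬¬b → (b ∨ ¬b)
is always true.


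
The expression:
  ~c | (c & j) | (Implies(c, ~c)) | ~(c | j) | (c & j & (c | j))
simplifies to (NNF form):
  j | ~c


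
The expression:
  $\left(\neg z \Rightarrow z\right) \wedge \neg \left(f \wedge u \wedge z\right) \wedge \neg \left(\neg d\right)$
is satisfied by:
  {z: True, d: True, u: False, f: False}
  {z: True, f: True, d: True, u: False}
  {z: True, u: True, d: True, f: False}


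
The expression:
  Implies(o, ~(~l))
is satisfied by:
  {l: True, o: False}
  {o: False, l: False}
  {o: True, l: True}


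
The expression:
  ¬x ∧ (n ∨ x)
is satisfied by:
  {n: True, x: False}


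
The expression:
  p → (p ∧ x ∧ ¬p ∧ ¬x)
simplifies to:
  ¬p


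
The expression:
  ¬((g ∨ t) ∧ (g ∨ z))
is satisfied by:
  {g: False, t: False, z: False}
  {z: True, g: False, t: False}
  {t: True, g: False, z: False}


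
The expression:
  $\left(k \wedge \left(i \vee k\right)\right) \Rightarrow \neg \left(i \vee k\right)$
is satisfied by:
  {k: False}


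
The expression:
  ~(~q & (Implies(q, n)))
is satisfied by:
  {q: True}


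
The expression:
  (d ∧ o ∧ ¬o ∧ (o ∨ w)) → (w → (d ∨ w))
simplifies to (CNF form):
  True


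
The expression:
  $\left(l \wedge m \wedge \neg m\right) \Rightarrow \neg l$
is always true.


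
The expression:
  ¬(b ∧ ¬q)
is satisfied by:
  {q: True, b: False}
  {b: False, q: False}
  {b: True, q: True}


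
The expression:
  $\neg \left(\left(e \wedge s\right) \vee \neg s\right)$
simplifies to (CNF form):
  $s \wedge \neg e$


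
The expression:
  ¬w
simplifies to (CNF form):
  ¬w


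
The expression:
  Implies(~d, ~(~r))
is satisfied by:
  {r: True, d: True}
  {r: True, d: False}
  {d: True, r: False}


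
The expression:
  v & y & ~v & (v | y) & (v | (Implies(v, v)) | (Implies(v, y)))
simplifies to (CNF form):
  False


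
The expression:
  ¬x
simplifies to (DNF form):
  ¬x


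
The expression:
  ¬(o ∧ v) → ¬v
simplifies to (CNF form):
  o ∨ ¬v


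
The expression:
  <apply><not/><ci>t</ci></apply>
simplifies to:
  <apply><not/><ci>t</ci></apply>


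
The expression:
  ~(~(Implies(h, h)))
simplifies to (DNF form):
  True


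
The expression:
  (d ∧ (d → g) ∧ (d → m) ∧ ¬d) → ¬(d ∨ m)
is always true.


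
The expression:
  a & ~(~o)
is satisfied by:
  {a: True, o: True}


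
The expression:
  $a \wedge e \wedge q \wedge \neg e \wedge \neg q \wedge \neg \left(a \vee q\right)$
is never true.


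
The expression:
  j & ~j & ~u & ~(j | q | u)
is never true.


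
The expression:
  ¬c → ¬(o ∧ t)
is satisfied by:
  {c: True, o: False, t: False}
  {o: False, t: False, c: False}
  {c: True, t: True, o: False}
  {t: True, o: False, c: False}
  {c: True, o: True, t: False}
  {o: True, c: False, t: False}
  {c: True, t: True, o: True}


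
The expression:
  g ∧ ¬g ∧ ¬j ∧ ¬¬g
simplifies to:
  False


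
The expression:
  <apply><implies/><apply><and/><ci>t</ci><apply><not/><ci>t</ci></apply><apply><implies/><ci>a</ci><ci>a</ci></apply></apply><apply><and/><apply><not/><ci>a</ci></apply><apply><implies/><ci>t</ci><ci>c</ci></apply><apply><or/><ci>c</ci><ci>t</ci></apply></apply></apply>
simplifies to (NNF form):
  <true/>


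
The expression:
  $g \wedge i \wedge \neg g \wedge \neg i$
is never true.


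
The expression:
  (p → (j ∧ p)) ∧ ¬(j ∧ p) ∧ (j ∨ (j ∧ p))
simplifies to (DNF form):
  j ∧ ¬p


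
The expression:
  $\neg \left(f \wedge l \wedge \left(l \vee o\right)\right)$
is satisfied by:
  {l: False, f: False}
  {f: True, l: False}
  {l: True, f: False}


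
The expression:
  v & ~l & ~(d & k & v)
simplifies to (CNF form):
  v & ~l & (~d | ~k)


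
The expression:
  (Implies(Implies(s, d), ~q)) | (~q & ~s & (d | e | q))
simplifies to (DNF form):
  ~q | (s & ~d)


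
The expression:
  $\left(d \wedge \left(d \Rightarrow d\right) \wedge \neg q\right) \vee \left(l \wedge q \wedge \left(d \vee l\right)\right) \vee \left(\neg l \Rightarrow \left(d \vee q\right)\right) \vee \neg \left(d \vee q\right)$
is always true.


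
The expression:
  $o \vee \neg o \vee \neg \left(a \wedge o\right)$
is always true.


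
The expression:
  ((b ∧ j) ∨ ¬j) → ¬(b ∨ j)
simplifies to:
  ¬b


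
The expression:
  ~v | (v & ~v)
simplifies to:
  ~v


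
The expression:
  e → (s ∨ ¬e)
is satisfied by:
  {s: True, e: False}
  {e: False, s: False}
  {e: True, s: True}


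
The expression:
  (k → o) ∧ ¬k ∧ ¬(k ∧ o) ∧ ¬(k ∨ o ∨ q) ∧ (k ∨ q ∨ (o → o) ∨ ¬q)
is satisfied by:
  {q: False, o: False, k: False}


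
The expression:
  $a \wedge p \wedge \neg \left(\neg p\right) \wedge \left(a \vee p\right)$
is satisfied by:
  {a: True, p: True}


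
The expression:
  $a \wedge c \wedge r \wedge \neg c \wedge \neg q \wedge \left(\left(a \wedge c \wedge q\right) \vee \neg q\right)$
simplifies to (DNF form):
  $\text{False}$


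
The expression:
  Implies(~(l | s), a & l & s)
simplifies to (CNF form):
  l | s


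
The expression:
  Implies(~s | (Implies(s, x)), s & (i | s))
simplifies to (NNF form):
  s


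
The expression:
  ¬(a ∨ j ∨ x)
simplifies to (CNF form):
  ¬a ∧ ¬j ∧ ¬x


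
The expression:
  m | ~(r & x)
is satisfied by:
  {m: True, x: False, r: False}
  {m: False, x: False, r: False}
  {r: True, m: True, x: False}
  {r: True, m: False, x: False}
  {x: True, m: True, r: False}
  {x: True, m: False, r: False}
  {x: True, r: True, m: True}


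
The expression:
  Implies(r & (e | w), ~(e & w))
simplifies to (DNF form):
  ~e | ~r | ~w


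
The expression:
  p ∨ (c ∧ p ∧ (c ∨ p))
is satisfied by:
  {p: True}


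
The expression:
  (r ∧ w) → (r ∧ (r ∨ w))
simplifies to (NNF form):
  True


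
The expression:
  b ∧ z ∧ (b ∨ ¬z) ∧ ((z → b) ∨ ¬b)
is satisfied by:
  {z: True, b: True}


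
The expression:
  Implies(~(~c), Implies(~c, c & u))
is always true.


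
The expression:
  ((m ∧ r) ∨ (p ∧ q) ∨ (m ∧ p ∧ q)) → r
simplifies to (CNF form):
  r ∨ ¬p ∨ ¬q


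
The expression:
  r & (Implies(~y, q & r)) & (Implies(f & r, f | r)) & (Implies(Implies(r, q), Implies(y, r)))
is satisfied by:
  {r: True, y: True, q: True}
  {r: True, y: True, q: False}
  {r: True, q: True, y: False}


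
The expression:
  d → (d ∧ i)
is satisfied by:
  {i: True, d: False}
  {d: False, i: False}
  {d: True, i: True}


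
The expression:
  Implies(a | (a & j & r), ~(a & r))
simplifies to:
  ~a | ~r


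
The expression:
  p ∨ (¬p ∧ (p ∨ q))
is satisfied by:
  {q: True, p: True}
  {q: True, p: False}
  {p: True, q: False}


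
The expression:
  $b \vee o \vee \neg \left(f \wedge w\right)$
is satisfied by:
  {b: True, o: True, w: False, f: False}
  {b: True, w: False, o: False, f: False}
  {o: True, b: False, w: False, f: False}
  {b: False, w: False, o: False, f: False}
  {f: True, b: True, o: True, w: False}
  {f: True, b: True, w: False, o: False}
  {f: True, o: True, b: False, w: False}
  {f: True, b: False, w: False, o: False}
  {b: True, w: True, o: True, f: False}
  {b: True, w: True, f: False, o: False}
  {w: True, o: True, f: False, b: False}
  {w: True, f: False, o: False, b: False}
  {b: True, w: True, f: True, o: True}
  {b: True, w: True, f: True, o: False}
  {w: True, f: True, o: True, b: False}


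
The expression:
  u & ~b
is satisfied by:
  {u: True, b: False}


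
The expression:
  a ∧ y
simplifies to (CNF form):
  a ∧ y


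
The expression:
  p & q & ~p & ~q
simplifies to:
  False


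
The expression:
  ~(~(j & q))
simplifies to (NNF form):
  j & q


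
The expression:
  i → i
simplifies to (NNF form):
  True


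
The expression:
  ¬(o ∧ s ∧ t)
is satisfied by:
  {s: False, t: False, o: False}
  {o: True, s: False, t: False}
  {t: True, s: False, o: False}
  {o: True, t: True, s: False}
  {s: True, o: False, t: False}
  {o: True, s: True, t: False}
  {t: True, s: True, o: False}


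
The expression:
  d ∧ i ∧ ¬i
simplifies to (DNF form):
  False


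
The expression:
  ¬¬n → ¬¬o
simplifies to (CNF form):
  o ∨ ¬n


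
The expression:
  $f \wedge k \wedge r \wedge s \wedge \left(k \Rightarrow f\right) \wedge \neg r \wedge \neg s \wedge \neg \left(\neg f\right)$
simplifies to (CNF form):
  $\text{False}$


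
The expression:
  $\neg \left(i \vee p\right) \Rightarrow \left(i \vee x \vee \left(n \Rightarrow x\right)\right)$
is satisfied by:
  {i: True, x: True, p: True, n: False}
  {i: True, x: True, p: False, n: False}
  {i: True, p: True, n: False, x: False}
  {i: True, p: False, n: False, x: False}
  {x: True, p: True, n: False, i: False}
  {x: True, p: False, n: False, i: False}
  {p: True, x: False, n: False, i: False}
  {p: False, x: False, n: False, i: False}
  {i: True, x: True, n: True, p: True}
  {i: True, x: True, n: True, p: False}
  {i: True, n: True, p: True, x: False}
  {i: True, n: True, p: False, x: False}
  {n: True, x: True, p: True, i: False}
  {n: True, x: True, p: False, i: False}
  {n: True, p: True, x: False, i: False}


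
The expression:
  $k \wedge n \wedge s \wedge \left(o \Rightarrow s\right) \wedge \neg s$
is never true.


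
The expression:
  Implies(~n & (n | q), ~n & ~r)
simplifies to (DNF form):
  n | ~q | ~r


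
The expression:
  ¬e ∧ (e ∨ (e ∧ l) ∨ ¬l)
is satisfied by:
  {e: False, l: False}


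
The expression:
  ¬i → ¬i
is always true.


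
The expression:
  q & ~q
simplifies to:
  False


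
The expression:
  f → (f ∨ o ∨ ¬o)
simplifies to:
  True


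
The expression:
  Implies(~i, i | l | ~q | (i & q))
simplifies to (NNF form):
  i | l | ~q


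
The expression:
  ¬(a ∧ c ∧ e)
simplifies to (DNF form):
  ¬a ∨ ¬c ∨ ¬e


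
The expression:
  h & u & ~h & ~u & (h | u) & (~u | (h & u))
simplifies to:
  False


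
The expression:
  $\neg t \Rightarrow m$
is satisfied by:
  {t: True, m: True}
  {t: True, m: False}
  {m: True, t: False}


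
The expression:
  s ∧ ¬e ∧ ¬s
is never true.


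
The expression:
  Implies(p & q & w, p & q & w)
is always true.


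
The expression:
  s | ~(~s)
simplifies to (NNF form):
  s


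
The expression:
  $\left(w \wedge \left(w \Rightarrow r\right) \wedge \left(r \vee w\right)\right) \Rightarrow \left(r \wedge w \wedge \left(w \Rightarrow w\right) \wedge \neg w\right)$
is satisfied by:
  {w: False, r: False}
  {r: True, w: False}
  {w: True, r: False}


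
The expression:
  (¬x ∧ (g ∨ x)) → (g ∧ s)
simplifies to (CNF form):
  s ∨ x ∨ ¬g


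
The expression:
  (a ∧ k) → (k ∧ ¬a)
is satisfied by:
  {k: False, a: False}
  {a: True, k: False}
  {k: True, a: False}


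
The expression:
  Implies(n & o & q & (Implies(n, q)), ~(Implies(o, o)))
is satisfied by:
  {o: False, q: False, n: False}
  {n: True, o: False, q: False}
  {q: True, o: False, n: False}
  {n: True, q: True, o: False}
  {o: True, n: False, q: False}
  {n: True, o: True, q: False}
  {q: True, o: True, n: False}


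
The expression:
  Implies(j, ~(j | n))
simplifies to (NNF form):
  ~j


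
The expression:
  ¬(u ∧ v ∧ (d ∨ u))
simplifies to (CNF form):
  ¬u ∨ ¬v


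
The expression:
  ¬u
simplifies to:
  ¬u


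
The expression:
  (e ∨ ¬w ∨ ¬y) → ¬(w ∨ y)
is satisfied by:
  {e: False, y: False, w: False}
  {e: True, y: False, w: False}
  {y: True, w: True, e: False}


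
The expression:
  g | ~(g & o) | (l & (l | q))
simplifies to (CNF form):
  True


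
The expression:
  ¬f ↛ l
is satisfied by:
  {l: True, f: False}
  {f: False, l: False}
  {f: True, l: True}


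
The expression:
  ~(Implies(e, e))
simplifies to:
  False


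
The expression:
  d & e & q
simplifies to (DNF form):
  d & e & q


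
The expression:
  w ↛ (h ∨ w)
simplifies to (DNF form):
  False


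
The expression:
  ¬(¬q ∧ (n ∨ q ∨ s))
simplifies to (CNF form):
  (q ∨ ¬n) ∧ (q ∨ ¬s)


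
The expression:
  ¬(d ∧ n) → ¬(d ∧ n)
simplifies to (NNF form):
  True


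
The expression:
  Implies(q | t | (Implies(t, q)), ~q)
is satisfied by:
  {q: False}


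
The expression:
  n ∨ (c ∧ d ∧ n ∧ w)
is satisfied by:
  {n: True}


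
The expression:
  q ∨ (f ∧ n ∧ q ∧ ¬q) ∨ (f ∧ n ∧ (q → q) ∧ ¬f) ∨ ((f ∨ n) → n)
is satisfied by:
  {n: True, q: True, f: False}
  {n: True, q: False, f: False}
  {q: True, n: False, f: False}
  {n: False, q: False, f: False}
  {f: True, n: True, q: True}
  {f: True, n: True, q: False}
  {f: True, q: True, n: False}


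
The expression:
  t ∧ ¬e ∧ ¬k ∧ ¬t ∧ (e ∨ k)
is never true.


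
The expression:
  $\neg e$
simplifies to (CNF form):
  $\neg e$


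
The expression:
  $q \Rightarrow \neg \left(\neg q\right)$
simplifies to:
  $\text{True}$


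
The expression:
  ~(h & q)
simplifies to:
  ~h | ~q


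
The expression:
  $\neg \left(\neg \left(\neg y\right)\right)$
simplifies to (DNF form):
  $\neg y$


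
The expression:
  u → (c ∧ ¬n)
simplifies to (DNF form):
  (c ∧ ¬n) ∨ ¬u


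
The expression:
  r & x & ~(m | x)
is never true.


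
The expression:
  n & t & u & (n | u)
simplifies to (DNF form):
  n & t & u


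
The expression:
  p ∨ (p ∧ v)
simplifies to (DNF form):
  p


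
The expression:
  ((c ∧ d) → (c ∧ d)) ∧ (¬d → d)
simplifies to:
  d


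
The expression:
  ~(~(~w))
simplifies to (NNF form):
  ~w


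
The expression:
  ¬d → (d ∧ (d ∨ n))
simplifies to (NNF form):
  d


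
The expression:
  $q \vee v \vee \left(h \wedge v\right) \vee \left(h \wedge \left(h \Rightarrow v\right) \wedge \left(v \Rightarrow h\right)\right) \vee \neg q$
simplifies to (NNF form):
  $\text{True}$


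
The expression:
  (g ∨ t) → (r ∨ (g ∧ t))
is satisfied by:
  {r: True, g: False, t: False}
  {r: True, t: True, g: False}
  {r: True, g: True, t: False}
  {r: True, t: True, g: True}
  {t: False, g: False, r: False}
  {t: True, g: True, r: False}


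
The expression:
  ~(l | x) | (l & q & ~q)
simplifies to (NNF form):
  ~l & ~x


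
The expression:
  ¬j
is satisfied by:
  {j: False}


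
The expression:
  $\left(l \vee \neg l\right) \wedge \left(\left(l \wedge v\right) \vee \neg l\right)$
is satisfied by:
  {v: True, l: False}
  {l: False, v: False}
  {l: True, v: True}


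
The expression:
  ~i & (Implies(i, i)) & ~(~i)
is never true.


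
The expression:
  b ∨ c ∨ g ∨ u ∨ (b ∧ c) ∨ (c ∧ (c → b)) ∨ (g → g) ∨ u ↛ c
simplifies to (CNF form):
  True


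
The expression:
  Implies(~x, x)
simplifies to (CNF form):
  x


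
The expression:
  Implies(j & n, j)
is always true.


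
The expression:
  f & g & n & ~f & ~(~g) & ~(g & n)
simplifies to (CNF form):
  False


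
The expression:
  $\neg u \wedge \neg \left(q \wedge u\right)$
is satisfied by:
  {u: False}


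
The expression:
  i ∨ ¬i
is always true.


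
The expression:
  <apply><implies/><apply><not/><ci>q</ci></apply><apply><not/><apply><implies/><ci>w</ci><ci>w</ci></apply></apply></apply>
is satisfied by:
  {q: True}


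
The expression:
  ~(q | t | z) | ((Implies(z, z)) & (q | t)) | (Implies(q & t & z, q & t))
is always true.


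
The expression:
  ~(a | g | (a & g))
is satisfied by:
  {g: False, a: False}


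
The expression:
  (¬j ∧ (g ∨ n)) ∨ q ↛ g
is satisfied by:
  {n: True, q: True, j: False, g: False}
  {n: True, q: False, j: False, g: False}
  {q: True, g: False, n: False, j: False}
  {g: True, n: True, q: True, j: False}
  {g: True, n: True, q: False, j: False}
  {g: True, q: True, n: False, j: False}
  {g: True, q: False, n: False, j: False}
  {j: True, n: True, q: True, g: False}
  {j: True, n: False, q: True, g: False}


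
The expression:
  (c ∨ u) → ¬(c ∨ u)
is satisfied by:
  {u: False, c: False}


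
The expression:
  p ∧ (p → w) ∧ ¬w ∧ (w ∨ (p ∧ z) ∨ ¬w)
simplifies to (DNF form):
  False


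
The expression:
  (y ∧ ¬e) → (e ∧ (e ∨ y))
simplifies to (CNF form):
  e ∨ ¬y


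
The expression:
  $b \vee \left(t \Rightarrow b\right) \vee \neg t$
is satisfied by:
  {b: True, t: False}
  {t: False, b: False}
  {t: True, b: True}


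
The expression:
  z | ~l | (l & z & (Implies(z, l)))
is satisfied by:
  {z: True, l: False}
  {l: False, z: False}
  {l: True, z: True}


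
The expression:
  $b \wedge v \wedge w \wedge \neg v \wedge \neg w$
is never true.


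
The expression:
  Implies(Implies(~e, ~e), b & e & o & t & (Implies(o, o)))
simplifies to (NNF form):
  b & e & o & t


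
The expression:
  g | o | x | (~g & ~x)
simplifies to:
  True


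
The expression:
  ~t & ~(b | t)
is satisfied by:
  {t: False, b: False}


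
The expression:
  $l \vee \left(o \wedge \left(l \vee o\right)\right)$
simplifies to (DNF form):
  $l \vee o$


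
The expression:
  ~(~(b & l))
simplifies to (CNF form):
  b & l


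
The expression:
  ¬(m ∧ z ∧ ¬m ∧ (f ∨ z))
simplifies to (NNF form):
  True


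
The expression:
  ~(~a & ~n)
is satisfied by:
  {n: True, a: True}
  {n: True, a: False}
  {a: True, n: False}


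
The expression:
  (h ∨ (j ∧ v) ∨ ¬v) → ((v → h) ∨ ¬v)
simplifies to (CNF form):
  h ∨ ¬j ∨ ¬v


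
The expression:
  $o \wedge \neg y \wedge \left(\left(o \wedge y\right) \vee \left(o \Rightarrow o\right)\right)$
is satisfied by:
  {o: True, y: False}


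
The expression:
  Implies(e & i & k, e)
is always true.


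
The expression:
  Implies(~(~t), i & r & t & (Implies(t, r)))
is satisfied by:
  {r: True, i: True, t: False}
  {r: True, i: False, t: False}
  {i: True, r: False, t: False}
  {r: False, i: False, t: False}
  {r: True, t: True, i: True}


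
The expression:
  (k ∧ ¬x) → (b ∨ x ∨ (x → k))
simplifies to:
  True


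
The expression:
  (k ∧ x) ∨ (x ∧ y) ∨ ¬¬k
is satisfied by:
  {y: True, k: True, x: True}
  {y: True, k: True, x: False}
  {k: True, x: True, y: False}
  {k: True, x: False, y: False}
  {y: True, x: True, k: False}


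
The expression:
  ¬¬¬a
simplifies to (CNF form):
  ¬a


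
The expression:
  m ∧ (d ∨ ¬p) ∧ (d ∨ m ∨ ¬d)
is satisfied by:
  {m: True, d: True, p: False}
  {m: True, p: False, d: False}
  {m: True, d: True, p: True}


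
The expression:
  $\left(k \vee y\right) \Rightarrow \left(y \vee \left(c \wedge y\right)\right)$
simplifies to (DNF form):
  $y \vee \neg k$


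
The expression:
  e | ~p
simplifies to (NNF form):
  e | ~p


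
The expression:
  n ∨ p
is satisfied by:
  {n: True, p: True}
  {n: True, p: False}
  {p: True, n: False}


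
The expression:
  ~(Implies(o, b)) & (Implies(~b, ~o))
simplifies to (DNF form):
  False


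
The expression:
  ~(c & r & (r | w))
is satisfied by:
  {c: False, r: False}
  {r: True, c: False}
  {c: True, r: False}


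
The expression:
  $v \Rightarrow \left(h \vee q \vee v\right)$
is always true.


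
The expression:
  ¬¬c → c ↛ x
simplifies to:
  ¬c ∨ ¬x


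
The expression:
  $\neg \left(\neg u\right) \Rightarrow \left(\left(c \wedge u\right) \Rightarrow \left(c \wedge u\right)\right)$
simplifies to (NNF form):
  $\text{True}$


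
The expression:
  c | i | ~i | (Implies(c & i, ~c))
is always true.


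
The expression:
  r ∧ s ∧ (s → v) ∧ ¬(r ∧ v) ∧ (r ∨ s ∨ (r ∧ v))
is never true.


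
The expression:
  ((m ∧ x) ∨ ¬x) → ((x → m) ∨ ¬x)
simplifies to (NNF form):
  True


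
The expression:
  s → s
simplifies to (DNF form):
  True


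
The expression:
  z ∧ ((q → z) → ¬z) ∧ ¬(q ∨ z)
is never true.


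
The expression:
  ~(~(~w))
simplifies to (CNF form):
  ~w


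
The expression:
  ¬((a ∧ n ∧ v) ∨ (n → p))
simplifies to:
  n ∧ ¬p ∧ (¬a ∨ ¬v)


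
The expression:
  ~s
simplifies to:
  ~s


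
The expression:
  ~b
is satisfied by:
  {b: False}


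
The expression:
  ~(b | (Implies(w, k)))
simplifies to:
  w & ~b & ~k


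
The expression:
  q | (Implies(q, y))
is always true.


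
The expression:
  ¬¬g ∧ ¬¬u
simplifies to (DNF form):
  g ∧ u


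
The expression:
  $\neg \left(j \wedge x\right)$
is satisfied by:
  {x: False, j: False}
  {j: True, x: False}
  {x: True, j: False}


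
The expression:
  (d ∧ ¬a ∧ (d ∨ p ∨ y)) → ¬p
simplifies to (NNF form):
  a ∨ ¬d ∨ ¬p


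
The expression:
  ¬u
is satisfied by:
  {u: False}


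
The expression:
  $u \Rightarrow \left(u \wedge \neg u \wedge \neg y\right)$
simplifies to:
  $\neg u$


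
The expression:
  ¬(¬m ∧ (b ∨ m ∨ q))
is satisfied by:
  {m: True, b: False, q: False}
  {q: True, m: True, b: False}
  {m: True, b: True, q: False}
  {q: True, m: True, b: True}
  {q: False, b: False, m: False}


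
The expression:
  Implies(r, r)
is always true.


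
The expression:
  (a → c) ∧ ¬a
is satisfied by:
  {a: False}


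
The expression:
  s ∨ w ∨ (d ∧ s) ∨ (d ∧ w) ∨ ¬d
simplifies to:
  s ∨ w ∨ ¬d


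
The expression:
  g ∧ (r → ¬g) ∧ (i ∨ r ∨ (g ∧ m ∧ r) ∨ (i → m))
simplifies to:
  g ∧ ¬r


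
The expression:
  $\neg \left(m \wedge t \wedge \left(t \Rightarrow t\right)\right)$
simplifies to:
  $\neg m \vee \neg t$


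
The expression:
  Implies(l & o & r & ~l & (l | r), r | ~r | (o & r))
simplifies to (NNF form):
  True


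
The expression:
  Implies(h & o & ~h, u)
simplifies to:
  True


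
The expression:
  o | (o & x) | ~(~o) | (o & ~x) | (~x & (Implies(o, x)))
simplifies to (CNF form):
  o | ~x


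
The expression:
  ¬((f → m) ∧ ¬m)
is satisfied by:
  {m: True, f: True}
  {m: True, f: False}
  {f: True, m: False}


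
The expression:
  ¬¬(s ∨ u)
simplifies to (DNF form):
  s ∨ u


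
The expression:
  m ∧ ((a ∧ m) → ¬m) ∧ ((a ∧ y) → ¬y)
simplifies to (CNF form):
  m ∧ ¬a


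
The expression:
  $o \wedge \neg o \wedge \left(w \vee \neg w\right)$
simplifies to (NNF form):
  $\text{False}$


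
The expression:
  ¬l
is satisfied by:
  {l: False}


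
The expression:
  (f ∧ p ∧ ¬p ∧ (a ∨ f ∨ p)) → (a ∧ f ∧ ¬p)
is always true.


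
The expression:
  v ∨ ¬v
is always true.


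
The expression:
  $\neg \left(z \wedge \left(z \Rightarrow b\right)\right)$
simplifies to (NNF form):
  $\neg b \vee \neg z$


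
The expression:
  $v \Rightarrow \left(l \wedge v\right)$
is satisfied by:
  {l: True, v: False}
  {v: False, l: False}
  {v: True, l: True}


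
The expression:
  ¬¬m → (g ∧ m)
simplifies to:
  g ∨ ¬m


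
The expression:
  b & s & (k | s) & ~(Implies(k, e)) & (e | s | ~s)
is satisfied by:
  {s: True, b: True, k: True, e: False}


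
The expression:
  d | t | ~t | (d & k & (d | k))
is always true.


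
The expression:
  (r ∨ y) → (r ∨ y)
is always true.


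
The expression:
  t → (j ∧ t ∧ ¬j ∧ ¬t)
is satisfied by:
  {t: False}


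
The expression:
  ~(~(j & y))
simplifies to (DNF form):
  j & y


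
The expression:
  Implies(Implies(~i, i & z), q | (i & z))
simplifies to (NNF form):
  q | z | ~i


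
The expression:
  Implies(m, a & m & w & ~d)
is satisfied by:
  {w: True, a: True, m: False, d: False}
  {w: True, a: False, m: False, d: False}
  {a: True, d: False, w: False, m: False}
  {d: False, a: False, w: False, m: False}
  {d: True, w: True, a: True, m: False}
  {d: True, w: True, a: False, m: False}
  {d: True, a: True, w: False, m: False}
  {d: True, a: False, w: False, m: False}
  {m: True, w: True, a: True, d: False}


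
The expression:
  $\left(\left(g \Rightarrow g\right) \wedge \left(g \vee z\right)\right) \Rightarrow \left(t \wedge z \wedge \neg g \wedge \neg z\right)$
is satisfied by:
  {g: False, z: False}


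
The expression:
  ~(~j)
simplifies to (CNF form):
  j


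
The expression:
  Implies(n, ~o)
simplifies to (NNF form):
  ~n | ~o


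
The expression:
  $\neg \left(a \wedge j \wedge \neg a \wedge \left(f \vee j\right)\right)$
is always true.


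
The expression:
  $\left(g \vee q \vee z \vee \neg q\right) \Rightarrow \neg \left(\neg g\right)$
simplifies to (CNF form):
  $g$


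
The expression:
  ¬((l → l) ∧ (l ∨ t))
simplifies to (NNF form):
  ¬l ∧ ¬t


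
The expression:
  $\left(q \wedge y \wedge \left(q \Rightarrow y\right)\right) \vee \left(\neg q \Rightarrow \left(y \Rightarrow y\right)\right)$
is always true.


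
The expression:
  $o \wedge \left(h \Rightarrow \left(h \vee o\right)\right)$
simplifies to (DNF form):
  $o$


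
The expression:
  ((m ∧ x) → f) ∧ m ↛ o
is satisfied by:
  {f: True, m: True, o: False, x: False}
  {m: True, f: False, o: False, x: False}
  {x: True, f: True, m: True, o: False}


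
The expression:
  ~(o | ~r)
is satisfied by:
  {r: True, o: False}


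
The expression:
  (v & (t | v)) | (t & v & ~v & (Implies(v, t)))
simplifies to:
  v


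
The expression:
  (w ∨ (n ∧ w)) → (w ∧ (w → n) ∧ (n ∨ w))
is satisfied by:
  {n: True, w: False}
  {w: False, n: False}
  {w: True, n: True}


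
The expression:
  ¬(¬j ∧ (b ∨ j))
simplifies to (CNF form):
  j ∨ ¬b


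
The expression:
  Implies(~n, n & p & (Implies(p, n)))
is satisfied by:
  {n: True}


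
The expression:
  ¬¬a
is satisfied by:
  {a: True}


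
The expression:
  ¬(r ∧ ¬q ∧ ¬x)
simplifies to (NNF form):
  q ∨ x ∨ ¬r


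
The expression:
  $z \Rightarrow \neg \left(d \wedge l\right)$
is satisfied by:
  {l: False, z: False, d: False}
  {d: True, l: False, z: False}
  {z: True, l: False, d: False}
  {d: True, z: True, l: False}
  {l: True, d: False, z: False}
  {d: True, l: True, z: False}
  {z: True, l: True, d: False}


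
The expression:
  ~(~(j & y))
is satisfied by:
  {j: True, y: True}


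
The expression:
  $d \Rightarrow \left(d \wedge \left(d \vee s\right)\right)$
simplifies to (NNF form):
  $\text{True}$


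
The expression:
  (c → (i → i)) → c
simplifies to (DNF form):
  c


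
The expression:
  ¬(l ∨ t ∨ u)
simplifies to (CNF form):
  ¬l ∧ ¬t ∧ ¬u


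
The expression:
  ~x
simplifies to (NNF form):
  ~x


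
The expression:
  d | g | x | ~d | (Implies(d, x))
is always true.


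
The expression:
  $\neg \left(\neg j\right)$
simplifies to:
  $j$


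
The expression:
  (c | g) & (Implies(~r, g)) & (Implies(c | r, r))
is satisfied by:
  {g: True, r: True, c: False}
  {g: True, r: False, c: False}
  {c: True, g: True, r: True}
  {c: True, r: True, g: False}


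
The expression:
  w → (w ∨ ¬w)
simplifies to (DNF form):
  True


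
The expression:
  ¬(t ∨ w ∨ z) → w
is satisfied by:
  {t: True, z: True, w: True}
  {t: True, z: True, w: False}
  {t: True, w: True, z: False}
  {t: True, w: False, z: False}
  {z: True, w: True, t: False}
  {z: True, w: False, t: False}
  {w: True, z: False, t: False}


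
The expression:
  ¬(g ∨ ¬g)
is never true.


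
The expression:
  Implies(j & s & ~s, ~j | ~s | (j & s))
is always true.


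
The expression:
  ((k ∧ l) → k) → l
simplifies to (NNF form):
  l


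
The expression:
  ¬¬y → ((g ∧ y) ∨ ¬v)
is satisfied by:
  {g: True, v: False, y: False}
  {v: False, y: False, g: False}
  {y: True, g: True, v: False}
  {y: True, v: False, g: False}
  {g: True, v: True, y: False}
  {v: True, g: False, y: False}
  {y: True, v: True, g: True}


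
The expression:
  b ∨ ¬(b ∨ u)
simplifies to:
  b ∨ ¬u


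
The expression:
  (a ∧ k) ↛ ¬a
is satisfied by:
  {a: True, k: True}


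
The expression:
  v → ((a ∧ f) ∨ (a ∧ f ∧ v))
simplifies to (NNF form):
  (a ∧ f) ∨ ¬v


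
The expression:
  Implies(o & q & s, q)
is always true.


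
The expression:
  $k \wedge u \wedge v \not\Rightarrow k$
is never true.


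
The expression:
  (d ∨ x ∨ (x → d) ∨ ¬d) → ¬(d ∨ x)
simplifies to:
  ¬d ∧ ¬x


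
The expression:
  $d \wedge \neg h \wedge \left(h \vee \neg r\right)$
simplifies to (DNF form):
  $d \wedge \neg h \wedge \neg r$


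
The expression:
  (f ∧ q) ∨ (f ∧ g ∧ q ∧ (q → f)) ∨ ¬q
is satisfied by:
  {f: True, q: False}
  {q: False, f: False}
  {q: True, f: True}


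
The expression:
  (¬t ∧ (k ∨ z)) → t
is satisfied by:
  {t: True, k: False, z: False}
  {t: True, z: True, k: False}
  {t: True, k: True, z: False}
  {t: True, z: True, k: True}
  {z: False, k: False, t: False}


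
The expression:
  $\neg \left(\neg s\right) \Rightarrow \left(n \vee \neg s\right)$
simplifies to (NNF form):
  $n \vee \neg s$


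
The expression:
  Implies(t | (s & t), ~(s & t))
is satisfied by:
  {s: False, t: False}
  {t: True, s: False}
  {s: True, t: False}


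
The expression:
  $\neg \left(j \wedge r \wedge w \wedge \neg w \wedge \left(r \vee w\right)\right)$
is always true.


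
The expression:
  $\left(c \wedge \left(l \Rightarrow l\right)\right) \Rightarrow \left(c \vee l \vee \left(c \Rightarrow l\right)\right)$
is always true.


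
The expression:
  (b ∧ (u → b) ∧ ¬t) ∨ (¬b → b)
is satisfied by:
  {b: True}


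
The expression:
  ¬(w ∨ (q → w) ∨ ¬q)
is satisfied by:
  {q: True, w: False}


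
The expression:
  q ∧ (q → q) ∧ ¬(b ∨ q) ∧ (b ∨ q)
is never true.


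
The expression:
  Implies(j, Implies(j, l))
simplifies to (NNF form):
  l | ~j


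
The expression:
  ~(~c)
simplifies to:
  c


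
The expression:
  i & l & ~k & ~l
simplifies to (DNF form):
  False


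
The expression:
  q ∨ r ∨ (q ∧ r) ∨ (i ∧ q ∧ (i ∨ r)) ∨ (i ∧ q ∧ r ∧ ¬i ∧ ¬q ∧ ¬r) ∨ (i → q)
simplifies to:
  q ∨ r ∨ ¬i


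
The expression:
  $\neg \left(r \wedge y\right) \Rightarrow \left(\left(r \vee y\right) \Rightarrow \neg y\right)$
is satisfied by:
  {r: True, y: False}
  {y: False, r: False}
  {y: True, r: True}


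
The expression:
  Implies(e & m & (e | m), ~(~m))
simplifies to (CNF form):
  True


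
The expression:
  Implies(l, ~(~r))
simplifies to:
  r | ~l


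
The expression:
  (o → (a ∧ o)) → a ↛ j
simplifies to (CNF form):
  (a ∨ o) ∧ (a ∨ ¬a) ∧ (o ∨ ¬j) ∧ (¬a ∨ ¬j)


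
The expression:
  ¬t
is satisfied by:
  {t: False}


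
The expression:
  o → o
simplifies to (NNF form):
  True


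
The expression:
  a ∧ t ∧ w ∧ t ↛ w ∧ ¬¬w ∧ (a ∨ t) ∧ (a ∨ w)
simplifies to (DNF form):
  False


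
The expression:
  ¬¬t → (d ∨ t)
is always true.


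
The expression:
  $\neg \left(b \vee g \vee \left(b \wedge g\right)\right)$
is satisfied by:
  {g: False, b: False}


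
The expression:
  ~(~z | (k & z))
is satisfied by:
  {z: True, k: False}


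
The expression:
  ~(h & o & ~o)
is always true.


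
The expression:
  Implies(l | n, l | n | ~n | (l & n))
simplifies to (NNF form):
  True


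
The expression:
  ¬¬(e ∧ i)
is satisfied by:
  {i: True, e: True}


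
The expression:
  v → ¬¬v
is always true.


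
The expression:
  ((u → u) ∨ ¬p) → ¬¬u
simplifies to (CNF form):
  u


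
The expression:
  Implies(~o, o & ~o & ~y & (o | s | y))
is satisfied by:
  {o: True}


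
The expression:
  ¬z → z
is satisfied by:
  {z: True}


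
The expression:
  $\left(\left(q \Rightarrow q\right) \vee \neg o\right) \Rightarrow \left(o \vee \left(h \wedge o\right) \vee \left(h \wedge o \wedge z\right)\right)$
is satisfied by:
  {o: True}


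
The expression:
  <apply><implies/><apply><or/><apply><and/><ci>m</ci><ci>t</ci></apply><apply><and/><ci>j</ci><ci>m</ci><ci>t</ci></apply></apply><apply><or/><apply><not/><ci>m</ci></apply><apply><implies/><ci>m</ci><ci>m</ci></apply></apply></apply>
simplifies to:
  <true/>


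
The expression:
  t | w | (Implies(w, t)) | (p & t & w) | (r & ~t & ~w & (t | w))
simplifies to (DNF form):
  True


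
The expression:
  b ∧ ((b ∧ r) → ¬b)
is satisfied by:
  {b: True, r: False}


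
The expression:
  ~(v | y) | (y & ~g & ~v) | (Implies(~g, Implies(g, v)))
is always true.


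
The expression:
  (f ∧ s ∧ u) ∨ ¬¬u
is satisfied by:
  {u: True}


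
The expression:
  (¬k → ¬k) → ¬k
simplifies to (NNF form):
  ¬k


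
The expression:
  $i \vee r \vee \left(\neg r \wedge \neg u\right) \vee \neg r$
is always true.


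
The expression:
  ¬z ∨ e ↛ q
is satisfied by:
  {e: True, z: False, q: False}
  {e: False, z: False, q: False}
  {q: True, e: True, z: False}
  {q: True, e: False, z: False}
  {z: True, e: True, q: False}


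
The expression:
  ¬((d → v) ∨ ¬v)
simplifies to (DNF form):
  False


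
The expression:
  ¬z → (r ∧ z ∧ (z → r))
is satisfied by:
  {z: True}


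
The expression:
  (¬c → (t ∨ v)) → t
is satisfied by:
  {t: True, c: False, v: False}
  {t: True, v: True, c: False}
  {t: True, c: True, v: False}
  {t: True, v: True, c: True}
  {v: False, c: False, t: False}


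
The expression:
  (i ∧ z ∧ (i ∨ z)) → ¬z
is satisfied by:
  {z: False, i: False}
  {i: True, z: False}
  {z: True, i: False}


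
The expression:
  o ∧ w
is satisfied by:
  {w: True, o: True}


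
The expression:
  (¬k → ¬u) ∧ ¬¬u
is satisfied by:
  {u: True, k: True}


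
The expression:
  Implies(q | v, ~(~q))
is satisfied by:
  {q: True, v: False}
  {v: False, q: False}
  {v: True, q: True}


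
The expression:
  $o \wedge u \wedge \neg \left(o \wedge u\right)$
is never true.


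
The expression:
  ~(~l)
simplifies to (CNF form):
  l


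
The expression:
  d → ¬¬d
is always true.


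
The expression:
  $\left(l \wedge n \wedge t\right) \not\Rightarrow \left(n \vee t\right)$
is never true.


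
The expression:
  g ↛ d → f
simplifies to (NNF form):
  d ∨ f ∨ ¬g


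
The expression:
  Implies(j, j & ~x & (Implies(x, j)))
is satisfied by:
  {x: False, j: False}
  {j: True, x: False}
  {x: True, j: False}


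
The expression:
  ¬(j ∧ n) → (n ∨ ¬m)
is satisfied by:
  {n: True, m: False}
  {m: False, n: False}
  {m: True, n: True}


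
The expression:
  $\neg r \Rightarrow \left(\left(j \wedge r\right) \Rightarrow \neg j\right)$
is always true.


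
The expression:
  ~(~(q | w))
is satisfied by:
  {q: True, w: True}
  {q: True, w: False}
  {w: True, q: False}


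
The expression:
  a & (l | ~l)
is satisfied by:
  {a: True}


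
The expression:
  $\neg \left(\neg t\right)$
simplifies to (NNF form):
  $t$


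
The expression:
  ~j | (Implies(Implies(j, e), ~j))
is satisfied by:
  {e: False, j: False}
  {j: True, e: False}
  {e: True, j: False}


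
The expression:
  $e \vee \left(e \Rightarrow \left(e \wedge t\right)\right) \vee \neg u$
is always true.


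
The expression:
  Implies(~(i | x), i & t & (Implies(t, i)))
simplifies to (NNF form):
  i | x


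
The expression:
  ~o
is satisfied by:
  {o: False}


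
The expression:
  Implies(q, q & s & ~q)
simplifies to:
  ~q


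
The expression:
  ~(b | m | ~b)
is never true.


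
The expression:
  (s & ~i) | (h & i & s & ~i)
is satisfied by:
  {s: True, i: False}


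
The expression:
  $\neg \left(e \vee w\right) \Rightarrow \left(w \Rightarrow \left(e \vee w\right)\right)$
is always true.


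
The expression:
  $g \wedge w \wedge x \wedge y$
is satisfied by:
  {g: True, w: True, x: True, y: True}


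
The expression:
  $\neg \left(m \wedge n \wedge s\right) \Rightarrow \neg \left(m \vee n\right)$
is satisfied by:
  {s: True, m: False, n: False}
  {m: False, n: False, s: False}
  {n: True, s: True, m: True}


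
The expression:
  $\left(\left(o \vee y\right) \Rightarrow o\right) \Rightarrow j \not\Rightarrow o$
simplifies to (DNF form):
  $\left(j \wedge \neg o\right) \vee \left(y \wedge \neg o\right)$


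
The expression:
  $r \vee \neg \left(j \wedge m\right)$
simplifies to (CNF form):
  $r \vee \neg j \vee \neg m$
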